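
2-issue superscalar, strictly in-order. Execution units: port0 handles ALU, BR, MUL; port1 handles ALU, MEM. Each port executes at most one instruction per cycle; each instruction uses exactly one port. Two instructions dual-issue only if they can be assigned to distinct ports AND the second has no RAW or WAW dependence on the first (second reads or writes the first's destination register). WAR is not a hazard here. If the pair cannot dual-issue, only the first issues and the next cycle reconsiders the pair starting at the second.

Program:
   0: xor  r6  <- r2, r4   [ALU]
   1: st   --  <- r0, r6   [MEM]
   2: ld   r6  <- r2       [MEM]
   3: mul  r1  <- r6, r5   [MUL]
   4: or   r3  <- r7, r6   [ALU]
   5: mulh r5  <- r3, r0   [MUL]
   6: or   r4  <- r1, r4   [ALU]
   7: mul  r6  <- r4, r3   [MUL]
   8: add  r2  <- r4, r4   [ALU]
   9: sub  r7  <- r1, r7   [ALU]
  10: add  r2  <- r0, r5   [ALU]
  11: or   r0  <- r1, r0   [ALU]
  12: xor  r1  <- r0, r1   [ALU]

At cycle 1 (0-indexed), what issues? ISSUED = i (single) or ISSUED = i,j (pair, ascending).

ISSUED = 1

  cy0 -> i0 (xor) RAW r6
  cy1 -> i1 (st) no-port MEM/MEM
  cy2 -> i2 (ld) RAW r6
  cy3 -> i3+i4 (mul or) 2-wide
  cy4 -> i5+i6 (mulh or) 2-wide
  cy5 -> i7+i8 (mul add) 2-wide
  cy6 -> i9+i10 (sub add) 2-wide
  cy7 -> i11 (or) RAW r0
  cy8 -> i12 (xor) tail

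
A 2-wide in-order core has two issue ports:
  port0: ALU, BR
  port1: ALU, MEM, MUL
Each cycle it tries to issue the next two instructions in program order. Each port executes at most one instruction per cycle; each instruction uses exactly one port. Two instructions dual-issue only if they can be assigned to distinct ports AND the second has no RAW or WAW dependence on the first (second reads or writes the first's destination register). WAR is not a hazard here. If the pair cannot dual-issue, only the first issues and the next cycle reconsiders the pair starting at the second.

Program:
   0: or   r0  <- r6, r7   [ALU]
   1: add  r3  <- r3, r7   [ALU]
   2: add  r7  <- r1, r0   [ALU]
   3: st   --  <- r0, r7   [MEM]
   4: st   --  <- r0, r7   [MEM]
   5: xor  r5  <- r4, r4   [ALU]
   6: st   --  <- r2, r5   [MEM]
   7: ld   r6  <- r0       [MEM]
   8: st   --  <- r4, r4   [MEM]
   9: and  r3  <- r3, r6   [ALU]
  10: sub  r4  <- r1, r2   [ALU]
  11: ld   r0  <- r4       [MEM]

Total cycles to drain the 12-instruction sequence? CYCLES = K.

CYCLES = 9

c0: i0+i1 or.ALU add.ALU  dual
c1: i2 add.ALU  RAW r7
c2: i3 st.MEM  no-port MEM/MEM
c3: i4+i5 st.MEM xor.ALU  dual
c4: i6 st.MEM  no-port MEM/MEM
c5: i7 ld.MEM  no-port MEM/MEM
c6: i8+i9 st.MEM and.ALU  dual
c7: i10 sub.ALU  RAW r4
c8: i11 ld.MEM  tail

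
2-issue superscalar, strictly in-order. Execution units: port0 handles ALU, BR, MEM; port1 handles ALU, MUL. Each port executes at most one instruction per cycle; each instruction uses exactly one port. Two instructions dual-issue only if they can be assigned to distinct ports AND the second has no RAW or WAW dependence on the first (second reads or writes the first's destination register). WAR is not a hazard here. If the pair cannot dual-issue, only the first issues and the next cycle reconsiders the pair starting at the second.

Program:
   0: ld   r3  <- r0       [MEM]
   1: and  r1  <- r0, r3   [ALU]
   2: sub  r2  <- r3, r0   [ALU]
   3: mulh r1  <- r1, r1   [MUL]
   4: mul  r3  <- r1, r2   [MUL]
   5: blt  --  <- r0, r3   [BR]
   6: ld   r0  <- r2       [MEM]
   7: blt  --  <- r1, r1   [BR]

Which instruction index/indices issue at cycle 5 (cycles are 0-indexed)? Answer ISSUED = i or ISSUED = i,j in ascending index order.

ISSUED = 6

c0: i0 ld  RAW r3
c1: i1/i2 and;sub  2-wide
c2: i3 mulh  no-port MUL/MUL
c3: i4 mul  RAW r3
c4: i5 blt  no-port BR/MEM
c5: i6 ld  no-port MEM/BR
c6: i7 blt  tail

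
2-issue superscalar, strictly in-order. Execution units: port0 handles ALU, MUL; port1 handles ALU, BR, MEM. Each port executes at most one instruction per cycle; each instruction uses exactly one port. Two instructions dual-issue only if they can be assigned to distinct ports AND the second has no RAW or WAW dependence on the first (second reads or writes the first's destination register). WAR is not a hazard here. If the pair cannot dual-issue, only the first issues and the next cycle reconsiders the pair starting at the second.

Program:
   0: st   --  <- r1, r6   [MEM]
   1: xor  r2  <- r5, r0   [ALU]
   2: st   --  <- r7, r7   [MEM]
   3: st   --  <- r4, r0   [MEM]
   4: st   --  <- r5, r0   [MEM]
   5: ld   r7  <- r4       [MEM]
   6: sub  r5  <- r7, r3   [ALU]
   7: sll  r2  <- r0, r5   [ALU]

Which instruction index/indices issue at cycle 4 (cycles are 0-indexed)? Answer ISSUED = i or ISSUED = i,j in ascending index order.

ISSUED = 5

t=0 i0+i1:st;xor ; pair
t=1 i2:st ; no-port MEM/MEM
t=2 i3:st ; no-port MEM/MEM
t=3 i4:st ; no-port MEM/MEM
t=4 i5:ld ; RAW r7
t=5 i6:sub ; RAW r5
t=6 i7:sll ; tail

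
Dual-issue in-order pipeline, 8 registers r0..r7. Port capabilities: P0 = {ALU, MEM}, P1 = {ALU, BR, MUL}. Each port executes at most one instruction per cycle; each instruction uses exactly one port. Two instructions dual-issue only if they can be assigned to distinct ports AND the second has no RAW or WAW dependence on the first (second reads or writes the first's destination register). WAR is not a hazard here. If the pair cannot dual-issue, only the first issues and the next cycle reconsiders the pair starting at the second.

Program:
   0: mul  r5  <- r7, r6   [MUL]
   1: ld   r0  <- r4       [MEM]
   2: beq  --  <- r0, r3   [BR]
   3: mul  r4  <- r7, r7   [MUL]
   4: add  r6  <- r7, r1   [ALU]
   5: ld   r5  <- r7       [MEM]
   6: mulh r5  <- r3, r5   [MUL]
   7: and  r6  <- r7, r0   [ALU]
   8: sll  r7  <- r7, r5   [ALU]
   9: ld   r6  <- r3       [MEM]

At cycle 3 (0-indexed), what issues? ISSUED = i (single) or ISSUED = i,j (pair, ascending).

ISSUED = 5

#0 head=0: mul.MUL;ld.MEM i0/i1 dual
#1 head=2: beq.BR i2 no-port BR/MUL
#2 head=3: mul.MUL;add.ALU i3/i4 dual
#3 head=5: ld.MEM i5 RAW+WAW r5
#4 head=6: mulh.MUL;and.ALU i6/i7 dual
#5 head=8: sll.ALU;ld.MEM i8/i9 dual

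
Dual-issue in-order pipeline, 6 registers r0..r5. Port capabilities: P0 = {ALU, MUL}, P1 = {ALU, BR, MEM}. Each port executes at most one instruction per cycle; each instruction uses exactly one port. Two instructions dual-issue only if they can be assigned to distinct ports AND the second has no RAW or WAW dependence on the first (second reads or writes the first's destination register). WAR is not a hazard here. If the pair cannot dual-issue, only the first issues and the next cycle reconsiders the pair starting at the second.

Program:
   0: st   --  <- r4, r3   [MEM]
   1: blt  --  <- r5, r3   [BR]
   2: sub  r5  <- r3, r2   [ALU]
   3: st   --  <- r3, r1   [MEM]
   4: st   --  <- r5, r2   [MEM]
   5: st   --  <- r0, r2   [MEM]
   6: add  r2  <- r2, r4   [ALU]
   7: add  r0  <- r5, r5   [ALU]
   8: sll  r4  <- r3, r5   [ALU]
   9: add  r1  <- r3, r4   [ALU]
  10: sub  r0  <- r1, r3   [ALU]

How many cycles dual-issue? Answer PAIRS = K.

PAIRS = 3

0. st.MEM @i0  | no-port MEM/BR
1. blt.BR+sub.ALU @i1&i2  | 2-wide
2. st.MEM @i3  | no-port MEM/MEM
3. st.MEM @i4  | no-port MEM/MEM
4. st.MEM+add.ALU @i5&i6  | 2-wide
5. add.ALU+sll.ALU @i7&i8  | 2-wide
6. add.ALU @i9  | RAW r1
7. sub.ALU @i10  | tail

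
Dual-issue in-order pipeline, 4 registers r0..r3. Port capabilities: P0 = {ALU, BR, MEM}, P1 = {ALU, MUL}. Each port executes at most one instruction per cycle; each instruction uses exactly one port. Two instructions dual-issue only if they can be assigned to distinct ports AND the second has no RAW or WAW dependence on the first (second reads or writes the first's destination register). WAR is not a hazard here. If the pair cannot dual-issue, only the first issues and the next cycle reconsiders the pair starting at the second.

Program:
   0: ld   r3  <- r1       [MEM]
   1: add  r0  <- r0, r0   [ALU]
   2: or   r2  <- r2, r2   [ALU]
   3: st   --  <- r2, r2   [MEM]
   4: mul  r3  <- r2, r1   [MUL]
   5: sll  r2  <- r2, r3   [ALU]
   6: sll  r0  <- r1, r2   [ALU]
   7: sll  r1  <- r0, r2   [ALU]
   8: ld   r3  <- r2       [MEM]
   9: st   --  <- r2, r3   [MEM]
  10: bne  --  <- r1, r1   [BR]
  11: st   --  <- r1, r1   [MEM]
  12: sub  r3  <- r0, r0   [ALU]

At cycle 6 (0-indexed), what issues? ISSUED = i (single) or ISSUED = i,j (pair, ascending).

  cy0 -> i0&i1 (ld;add) dual
  cy1 -> i2 (or) RAW r2
  cy2 -> i3&i4 (st;mul) dual
  cy3 -> i5 (sll) RAW r2
  cy4 -> i6 (sll) RAW r0
  cy5 -> i7&i8 (sll;ld) dual
  cy6 -> i9 (st) no-port MEM/BR
  cy7 -> i10 (bne) no-port BR/MEM
  cy8 -> i11&i12 (st;sub) dual

ISSUED = 9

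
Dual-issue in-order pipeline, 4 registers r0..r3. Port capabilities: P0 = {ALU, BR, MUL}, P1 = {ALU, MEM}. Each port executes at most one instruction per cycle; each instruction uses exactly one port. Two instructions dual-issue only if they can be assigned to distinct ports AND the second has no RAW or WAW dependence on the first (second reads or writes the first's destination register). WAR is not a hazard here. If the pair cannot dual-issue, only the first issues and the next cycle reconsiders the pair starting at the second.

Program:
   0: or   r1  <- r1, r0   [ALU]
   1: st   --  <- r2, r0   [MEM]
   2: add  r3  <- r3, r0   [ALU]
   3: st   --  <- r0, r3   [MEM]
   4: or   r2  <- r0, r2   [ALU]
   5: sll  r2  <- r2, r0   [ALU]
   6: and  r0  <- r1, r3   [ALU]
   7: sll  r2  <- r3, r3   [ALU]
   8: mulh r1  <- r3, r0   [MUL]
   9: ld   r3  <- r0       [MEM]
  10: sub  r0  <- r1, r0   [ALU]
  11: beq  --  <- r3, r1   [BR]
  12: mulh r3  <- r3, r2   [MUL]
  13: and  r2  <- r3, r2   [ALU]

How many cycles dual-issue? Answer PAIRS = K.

PAIRS = 5

0. or.ALU/st.MEM @i0+i1  | 2-wide
1. add.ALU @i2  | RAW r3
2. st.MEM/or.ALU @i3+i4  | 2-wide
3. sll.ALU/and.ALU @i5+i6  | 2-wide
4. sll.ALU/mulh.MUL @i7+i8  | 2-wide
5. ld.MEM/sub.ALU @i9+i10  | 2-wide
6. beq.BR @i11  | no-port BR/MUL
7. mulh.MUL @i12  | RAW r3
8. and.ALU @i13  | tail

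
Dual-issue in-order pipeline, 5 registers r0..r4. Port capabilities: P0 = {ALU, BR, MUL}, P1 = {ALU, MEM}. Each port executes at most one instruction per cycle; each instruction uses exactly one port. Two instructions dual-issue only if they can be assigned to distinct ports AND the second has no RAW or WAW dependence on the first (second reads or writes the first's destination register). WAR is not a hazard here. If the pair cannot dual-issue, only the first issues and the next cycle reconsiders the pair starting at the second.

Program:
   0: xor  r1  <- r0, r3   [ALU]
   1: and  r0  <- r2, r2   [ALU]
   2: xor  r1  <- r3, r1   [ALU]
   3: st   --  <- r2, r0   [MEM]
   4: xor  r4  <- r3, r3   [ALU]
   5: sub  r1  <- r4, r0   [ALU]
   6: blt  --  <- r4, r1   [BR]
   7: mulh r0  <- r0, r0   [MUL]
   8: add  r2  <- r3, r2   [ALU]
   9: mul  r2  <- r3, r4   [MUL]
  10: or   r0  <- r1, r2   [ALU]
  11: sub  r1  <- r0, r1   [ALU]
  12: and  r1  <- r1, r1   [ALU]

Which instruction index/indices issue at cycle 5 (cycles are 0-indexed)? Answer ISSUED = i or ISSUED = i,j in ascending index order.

ISSUED = 7,8

#0 head=0: xor.ALU/and.ALU i0,i1 dual
#1 head=2: xor.ALU/st.MEM i2,i3 dual
#2 head=4: xor.ALU i4 RAW r4
#3 head=5: sub.ALU i5 RAW r1
#4 head=6: blt.BR i6 no-port BR/MUL
#5 head=7: mulh.MUL/add.ALU i7,i8 dual
#6 head=9: mul.MUL i9 RAW r2
#7 head=10: or.ALU i10 RAW r0
#8 head=11: sub.ALU i11 RAW+WAW r1
#9 head=12: and.ALU i12 tail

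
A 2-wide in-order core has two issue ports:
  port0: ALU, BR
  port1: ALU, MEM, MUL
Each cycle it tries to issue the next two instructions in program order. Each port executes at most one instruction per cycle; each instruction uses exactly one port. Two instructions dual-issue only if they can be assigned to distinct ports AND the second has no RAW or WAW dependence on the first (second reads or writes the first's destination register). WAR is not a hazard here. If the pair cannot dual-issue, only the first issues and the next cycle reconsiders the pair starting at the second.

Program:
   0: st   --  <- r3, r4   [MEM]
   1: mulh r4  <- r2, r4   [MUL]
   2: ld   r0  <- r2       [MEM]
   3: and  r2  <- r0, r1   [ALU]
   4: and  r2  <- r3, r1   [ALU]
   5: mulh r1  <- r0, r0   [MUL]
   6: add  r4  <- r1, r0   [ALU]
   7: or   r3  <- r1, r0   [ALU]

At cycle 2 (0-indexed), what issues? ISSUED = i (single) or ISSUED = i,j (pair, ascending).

t=0 i0:st.MEM ; no-port MEM/MUL
t=1 i1:mulh.MUL ; no-port MUL/MEM
t=2 i2:ld.MEM ; RAW r0
t=3 i3:and.ALU ; WAW r2
t=4 i4+i5:and.ALU;mulh.MUL ; 2-wide
t=5 i6+i7:add.ALU;or.ALU ; 2-wide

ISSUED = 2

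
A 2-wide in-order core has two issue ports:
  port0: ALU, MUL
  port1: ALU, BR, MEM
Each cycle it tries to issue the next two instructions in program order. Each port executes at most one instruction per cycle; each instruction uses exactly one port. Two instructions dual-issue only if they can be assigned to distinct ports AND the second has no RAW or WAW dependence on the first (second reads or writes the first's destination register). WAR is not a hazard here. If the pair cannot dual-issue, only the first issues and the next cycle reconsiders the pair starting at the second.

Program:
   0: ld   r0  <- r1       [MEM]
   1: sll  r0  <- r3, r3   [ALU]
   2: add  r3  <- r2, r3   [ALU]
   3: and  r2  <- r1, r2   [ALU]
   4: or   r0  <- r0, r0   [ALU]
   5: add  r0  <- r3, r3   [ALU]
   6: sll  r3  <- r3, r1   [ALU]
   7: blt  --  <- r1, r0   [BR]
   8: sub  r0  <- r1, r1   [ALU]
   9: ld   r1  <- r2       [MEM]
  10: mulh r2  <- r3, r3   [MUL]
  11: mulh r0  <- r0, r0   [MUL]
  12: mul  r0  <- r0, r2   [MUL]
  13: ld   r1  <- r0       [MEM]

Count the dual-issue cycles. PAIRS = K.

[0] i0  ld  -- WAW r0
[1] i1,i2  sll add  -- pair
[2] i3,i4  and or  -- pair
[3] i5,i6  add sll  -- pair
[4] i7,i8  blt sub  -- pair
[5] i9,i10  ld mulh  -- pair
[6] i11  mulh  -- no-port MUL/MUL
[7] i12  mul  -- RAW r0
[8] i13  ld  -- tail

PAIRS = 5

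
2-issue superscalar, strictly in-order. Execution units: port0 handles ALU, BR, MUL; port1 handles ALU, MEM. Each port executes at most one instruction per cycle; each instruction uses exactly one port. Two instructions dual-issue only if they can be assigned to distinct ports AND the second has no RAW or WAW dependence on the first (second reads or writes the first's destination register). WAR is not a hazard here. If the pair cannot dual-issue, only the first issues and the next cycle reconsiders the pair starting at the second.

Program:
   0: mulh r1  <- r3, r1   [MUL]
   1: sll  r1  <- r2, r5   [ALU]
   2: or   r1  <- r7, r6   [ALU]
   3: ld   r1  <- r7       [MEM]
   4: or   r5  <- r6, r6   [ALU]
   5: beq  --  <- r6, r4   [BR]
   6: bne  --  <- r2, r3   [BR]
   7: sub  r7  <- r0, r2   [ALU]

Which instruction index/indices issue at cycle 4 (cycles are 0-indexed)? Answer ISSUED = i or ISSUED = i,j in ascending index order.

  cy0 -> i0 (mulh) WAW r1
  cy1 -> i1 (sll) WAW r1
  cy2 -> i2 (or) WAW r1
  cy3 -> i3,i4 (ld+or) dual
  cy4 -> i5 (beq) no-port BR/BR
  cy5 -> i6,i7 (bne+sub) dual

ISSUED = 5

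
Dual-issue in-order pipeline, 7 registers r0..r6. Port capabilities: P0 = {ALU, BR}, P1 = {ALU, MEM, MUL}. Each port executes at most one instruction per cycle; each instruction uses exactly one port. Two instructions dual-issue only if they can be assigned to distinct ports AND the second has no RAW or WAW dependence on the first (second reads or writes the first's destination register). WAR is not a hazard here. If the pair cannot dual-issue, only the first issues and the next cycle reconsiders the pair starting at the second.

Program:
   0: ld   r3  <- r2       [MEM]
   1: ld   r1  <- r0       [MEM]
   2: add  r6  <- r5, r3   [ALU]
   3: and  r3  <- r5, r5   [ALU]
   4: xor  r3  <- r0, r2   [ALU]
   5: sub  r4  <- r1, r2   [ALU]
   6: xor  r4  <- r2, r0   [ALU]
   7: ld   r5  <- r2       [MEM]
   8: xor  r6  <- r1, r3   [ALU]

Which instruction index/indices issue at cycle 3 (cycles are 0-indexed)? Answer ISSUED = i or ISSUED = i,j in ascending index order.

0. ld @i0  | no-port MEM/MEM
1. ld+add @i1,i2  | dual
2. and @i3  | WAW r3
3. xor+sub @i4,i5  | dual
4. xor+ld @i6,i7  | dual
5. xor @i8  | tail

ISSUED = 4,5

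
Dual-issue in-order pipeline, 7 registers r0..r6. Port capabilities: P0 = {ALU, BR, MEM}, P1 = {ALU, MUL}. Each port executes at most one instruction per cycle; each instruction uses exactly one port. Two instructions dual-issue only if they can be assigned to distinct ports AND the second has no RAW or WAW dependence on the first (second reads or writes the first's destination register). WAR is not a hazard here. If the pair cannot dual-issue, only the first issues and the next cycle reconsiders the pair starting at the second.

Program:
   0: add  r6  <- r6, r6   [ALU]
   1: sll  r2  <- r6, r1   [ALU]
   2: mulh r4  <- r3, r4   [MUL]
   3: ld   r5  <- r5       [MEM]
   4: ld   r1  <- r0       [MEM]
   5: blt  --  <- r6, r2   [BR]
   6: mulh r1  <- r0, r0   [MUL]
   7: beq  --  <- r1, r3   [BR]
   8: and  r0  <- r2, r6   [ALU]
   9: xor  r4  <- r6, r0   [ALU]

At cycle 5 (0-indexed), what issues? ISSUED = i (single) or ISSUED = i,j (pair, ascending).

#0 head=0: add i0 RAW r6
#1 head=1: sll mulh i1&i2 pair
#2 head=3: ld i3 no-port MEM/MEM
#3 head=4: ld i4 no-port MEM/BR
#4 head=5: blt mulh i5&i6 pair
#5 head=7: beq and i7&i8 pair
#6 head=9: xor i9 tail

ISSUED = 7,8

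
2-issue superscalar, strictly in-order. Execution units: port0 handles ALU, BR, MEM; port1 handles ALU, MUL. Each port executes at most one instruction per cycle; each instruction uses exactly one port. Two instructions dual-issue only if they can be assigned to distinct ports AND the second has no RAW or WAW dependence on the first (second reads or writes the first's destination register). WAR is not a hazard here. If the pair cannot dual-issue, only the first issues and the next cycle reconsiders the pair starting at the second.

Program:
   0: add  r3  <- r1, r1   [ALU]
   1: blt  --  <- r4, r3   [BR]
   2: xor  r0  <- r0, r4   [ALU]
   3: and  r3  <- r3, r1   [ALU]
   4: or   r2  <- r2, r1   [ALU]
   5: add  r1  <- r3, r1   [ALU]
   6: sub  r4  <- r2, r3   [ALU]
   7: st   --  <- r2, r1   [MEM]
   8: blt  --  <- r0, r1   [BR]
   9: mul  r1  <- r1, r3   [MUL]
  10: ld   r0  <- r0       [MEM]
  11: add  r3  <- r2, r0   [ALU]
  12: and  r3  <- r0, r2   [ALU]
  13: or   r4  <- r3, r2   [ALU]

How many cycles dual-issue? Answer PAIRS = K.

0. add.ALU @i0  | RAW r3
1. blt.BR;xor.ALU @i1&i2  | pair
2. and.ALU;or.ALU @i3&i4  | pair
3. add.ALU;sub.ALU @i5&i6  | pair
4. st.MEM @i7  | no-port MEM/BR
5. blt.BR;mul.MUL @i8&i9  | pair
6. ld.MEM @i10  | RAW r0
7. add.ALU @i11  | WAW r3
8. and.ALU @i12  | RAW r3
9. or.ALU @i13  | tail

PAIRS = 4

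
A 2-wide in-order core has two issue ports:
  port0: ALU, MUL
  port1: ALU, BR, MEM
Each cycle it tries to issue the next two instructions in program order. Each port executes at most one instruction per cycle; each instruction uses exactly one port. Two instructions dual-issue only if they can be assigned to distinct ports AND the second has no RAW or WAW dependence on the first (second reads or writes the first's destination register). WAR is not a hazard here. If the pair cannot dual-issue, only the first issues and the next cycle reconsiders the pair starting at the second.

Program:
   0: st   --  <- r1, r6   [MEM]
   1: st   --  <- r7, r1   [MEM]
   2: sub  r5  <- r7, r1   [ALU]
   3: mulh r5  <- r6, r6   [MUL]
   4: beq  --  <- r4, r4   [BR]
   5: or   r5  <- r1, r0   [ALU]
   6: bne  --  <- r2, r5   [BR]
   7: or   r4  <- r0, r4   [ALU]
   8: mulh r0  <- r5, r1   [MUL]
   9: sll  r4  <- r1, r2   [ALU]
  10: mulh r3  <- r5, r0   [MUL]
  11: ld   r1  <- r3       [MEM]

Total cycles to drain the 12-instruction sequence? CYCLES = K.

c0: i0 st.MEM  no-port MEM/MEM
c1: i1/i2 st.MEM+sub.ALU  dual
c2: i3/i4 mulh.MUL+beq.BR  dual
c3: i5 or.ALU  RAW r5
c4: i6/i7 bne.BR+or.ALU  dual
c5: i8/i9 mulh.MUL+sll.ALU  dual
c6: i10 mulh.MUL  RAW r3
c7: i11 ld.MEM  tail

CYCLES = 8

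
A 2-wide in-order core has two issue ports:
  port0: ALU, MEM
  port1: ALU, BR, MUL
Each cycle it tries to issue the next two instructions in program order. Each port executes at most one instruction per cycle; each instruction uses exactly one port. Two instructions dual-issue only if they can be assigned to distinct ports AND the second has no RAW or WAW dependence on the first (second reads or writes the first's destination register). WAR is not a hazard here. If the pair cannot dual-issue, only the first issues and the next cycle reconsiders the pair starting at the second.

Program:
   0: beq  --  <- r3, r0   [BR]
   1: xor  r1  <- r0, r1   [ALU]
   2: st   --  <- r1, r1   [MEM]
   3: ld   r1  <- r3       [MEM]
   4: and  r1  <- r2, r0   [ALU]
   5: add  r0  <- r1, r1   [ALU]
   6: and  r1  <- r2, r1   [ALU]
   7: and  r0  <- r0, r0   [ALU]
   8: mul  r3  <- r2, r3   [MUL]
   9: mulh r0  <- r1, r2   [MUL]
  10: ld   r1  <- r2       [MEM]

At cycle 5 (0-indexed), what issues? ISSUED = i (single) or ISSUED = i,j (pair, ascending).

ISSUED = 7,8

t=0 i0&i1:beq.BR/xor.ALU ; dual
t=1 i2:st.MEM ; no-port MEM/MEM
t=2 i3:ld.MEM ; WAW r1
t=3 i4:and.ALU ; RAW r1
t=4 i5&i6:add.ALU/and.ALU ; dual
t=5 i7&i8:and.ALU/mul.MUL ; dual
t=6 i9&i10:mulh.MUL/ld.MEM ; dual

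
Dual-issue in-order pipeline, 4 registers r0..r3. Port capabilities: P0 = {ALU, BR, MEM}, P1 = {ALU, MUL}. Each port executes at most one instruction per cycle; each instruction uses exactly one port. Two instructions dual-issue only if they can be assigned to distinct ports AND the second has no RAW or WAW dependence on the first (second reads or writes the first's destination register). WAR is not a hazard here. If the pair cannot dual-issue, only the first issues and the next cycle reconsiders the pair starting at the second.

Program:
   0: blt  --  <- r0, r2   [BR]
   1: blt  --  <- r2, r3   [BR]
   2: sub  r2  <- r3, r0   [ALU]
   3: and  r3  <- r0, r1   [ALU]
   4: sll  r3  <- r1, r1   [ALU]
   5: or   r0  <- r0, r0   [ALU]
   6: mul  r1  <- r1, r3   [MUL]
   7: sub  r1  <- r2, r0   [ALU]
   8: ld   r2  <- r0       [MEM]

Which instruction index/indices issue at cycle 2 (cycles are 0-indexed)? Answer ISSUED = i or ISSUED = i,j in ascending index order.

ISSUED = 3

#0 head=0: blt i0 no-port BR/BR
#1 head=1: blt+sub i1/i2 pair
#2 head=3: and i3 WAW r3
#3 head=4: sll+or i4/i5 pair
#4 head=6: mul i6 WAW r1
#5 head=7: sub+ld i7/i8 pair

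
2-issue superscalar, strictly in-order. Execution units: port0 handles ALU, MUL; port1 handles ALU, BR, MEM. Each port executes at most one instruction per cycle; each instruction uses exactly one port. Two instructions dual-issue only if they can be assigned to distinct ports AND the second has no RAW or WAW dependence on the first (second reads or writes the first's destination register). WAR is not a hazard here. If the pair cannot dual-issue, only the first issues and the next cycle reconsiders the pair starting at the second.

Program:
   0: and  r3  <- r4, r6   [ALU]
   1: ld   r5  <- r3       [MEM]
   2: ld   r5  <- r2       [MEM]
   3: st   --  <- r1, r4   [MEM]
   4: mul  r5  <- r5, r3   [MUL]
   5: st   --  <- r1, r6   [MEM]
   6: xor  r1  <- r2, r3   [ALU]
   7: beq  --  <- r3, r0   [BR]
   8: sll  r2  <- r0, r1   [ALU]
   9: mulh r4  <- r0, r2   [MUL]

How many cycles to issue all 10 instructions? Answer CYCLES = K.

CYCLES = 7

  cy0 -> i0 (and.ALU) RAW r3
  cy1 -> i1 (ld.MEM) no-port MEM/MEM
  cy2 -> i2 (ld.MEM) no-port MEM/MEM
  cy3 -> i3,i4 (st.MEM;mul.MUL) dual
  cy4 -> i5,i6 (st.MEM;xor.ALU) dual
  cy5 -> i7,i8 (beq.BR;sll.ALU) dual
  cy6 -> i9 (mulh.MUL) tail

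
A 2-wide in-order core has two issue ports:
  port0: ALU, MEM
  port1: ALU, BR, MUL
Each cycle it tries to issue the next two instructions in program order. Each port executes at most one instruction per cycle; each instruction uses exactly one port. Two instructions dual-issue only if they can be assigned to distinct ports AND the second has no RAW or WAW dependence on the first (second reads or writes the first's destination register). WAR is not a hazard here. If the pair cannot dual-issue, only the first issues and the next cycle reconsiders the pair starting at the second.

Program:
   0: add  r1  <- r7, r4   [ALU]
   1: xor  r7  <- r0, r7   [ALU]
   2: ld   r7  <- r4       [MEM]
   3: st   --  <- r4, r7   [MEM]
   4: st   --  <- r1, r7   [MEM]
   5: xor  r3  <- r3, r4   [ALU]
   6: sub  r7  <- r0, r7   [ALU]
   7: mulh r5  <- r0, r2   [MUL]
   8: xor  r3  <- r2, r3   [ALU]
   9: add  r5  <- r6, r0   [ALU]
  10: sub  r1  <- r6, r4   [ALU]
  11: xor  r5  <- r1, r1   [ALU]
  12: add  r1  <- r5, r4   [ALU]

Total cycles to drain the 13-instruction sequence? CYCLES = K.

CYCLES = 9

t=0 i0,i1:add xor ; pair
t=1 i2:ld ; no-port MEM/MEM
t=2 i3:st ; no-port MEM/MEM
t=3 i4,i5:st xor ; pair
t=4 i6,i7:sub mulh ; pair
t=5 i8,i9:xor add ; pair
t=6 i10:sub ; RAW r1
t=7 i11:xor ; RAW r5
t=8 i12:add ; tail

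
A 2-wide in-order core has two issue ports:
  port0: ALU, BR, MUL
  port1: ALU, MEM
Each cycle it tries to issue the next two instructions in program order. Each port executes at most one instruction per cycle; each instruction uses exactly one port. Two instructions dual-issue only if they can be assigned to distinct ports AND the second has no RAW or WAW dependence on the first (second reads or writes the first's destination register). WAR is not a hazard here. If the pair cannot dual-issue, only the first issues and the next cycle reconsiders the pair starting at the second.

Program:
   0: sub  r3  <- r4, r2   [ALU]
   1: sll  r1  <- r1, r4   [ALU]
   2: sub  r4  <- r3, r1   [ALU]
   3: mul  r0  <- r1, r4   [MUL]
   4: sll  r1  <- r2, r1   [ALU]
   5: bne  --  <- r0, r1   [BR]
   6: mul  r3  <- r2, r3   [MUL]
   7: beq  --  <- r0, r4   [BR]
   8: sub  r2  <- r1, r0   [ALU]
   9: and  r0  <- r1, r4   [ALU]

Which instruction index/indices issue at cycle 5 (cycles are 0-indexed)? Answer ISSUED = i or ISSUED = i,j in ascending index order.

  cy0 -> i0+i1 (sub.ALU+sll.ALU) dual
  cy1 -> i2 (sub.ALU) RAW r4
  cy2 -> i3+i4 (mul.MUL+sll.ALU) dual
  cy3 -> i5 (bne.BR) no-port BR/MUL
  cy4 -> i6 (mul.MUL) no-port MUL/BR
  cy5 -> i7+i8 (beq.BR+sub.ALU) dual
  cy6 -> i9 (and.ALU) tail

ISSUED = 7,8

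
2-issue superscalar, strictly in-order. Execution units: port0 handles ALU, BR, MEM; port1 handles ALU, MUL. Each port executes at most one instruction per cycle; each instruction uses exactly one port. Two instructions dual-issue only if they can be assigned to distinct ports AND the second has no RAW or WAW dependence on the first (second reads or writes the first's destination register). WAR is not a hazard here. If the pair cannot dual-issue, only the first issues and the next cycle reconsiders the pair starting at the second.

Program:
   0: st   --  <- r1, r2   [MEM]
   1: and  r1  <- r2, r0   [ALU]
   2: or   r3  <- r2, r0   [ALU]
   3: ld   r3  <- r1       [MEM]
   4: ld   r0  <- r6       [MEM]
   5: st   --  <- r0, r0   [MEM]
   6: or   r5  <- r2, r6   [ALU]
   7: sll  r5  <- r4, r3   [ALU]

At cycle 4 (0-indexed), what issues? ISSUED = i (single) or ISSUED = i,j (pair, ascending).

ISSUED = 5,6

c0: i0/i1 st+and  dual
c1: i2 or  WAW r3
c2: i3 ld  no-port MEM/MEM
c3: i4 ld  no-port MEM/MEM
c4: i5/i6 st+or  dual
c5: i7 sll  tail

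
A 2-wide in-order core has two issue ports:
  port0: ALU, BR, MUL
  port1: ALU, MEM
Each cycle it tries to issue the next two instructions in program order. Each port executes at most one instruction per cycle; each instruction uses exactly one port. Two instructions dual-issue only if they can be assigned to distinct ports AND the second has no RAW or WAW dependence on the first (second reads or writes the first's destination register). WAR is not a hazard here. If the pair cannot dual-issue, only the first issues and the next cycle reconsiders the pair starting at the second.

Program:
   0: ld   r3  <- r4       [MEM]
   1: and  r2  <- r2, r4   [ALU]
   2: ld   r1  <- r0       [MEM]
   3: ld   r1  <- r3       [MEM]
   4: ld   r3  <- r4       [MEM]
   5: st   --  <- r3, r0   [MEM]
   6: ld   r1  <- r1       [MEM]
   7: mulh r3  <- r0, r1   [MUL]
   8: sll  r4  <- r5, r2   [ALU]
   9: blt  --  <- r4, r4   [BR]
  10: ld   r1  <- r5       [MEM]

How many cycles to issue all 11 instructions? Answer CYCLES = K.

[0] i0+i1  ld/and  -- dual
[1] i2  ld  -- no-port MEM/MEM
[2] i3  ld  -- no-port MEM/MEM
[3] i4  ld  -- no-port MEM/MEM
[4] i5  st  -- no-port MEM/MEM
[5] i6  ld  -- RAW r1
[6] i7+i8  mulh/sll  -- dual
[7] i9+i10  blt/ld  -- dual

CYCLES = 8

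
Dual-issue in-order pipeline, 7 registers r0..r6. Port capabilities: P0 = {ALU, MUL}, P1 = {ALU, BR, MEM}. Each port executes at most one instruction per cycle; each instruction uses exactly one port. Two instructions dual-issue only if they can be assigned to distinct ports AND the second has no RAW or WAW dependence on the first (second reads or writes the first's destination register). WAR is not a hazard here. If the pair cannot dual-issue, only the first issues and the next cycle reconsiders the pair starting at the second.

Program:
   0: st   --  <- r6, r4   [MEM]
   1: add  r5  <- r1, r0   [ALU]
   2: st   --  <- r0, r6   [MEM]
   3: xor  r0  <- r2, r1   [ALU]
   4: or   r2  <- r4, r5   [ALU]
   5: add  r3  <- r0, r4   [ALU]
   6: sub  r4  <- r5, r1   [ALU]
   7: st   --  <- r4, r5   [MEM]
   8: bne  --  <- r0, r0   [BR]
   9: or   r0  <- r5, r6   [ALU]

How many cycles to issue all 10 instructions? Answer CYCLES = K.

CYCLES = 6

t=0 i0+i1:st add ; 2-wide
t=1 i2+i3:st xor ; 2-wide
t=2 i4+i5:or add ; 2-wide
t=3 i6:sub ; RAW r4
t=4 i7:st ; no-port MEM/BR
t=5 i8+i9:bne or ; 2-wide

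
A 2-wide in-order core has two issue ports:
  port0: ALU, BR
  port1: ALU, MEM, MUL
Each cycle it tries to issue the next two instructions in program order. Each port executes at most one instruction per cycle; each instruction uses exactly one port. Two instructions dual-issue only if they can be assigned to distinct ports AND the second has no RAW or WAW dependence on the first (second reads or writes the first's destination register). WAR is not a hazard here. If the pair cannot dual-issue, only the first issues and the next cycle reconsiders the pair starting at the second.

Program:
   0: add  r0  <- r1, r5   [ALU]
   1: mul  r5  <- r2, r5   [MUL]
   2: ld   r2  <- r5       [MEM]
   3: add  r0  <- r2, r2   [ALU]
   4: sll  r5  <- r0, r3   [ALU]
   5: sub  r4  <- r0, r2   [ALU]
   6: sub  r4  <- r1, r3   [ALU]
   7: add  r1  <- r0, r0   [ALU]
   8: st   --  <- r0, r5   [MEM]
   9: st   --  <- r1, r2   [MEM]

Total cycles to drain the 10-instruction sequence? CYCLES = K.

[0] i0,i1  add/mul  -- dual
[1] i2  ld  -- RAW r2
[2] i3  add  -- RAW r0
[3] i4,i5  sll/sub  -- dual
[4] i6,i7  sub/add  -- dual
[5] i8  st  -- no-port MEM/MEM
[6] i9  st  -- tail

CYCLES = 7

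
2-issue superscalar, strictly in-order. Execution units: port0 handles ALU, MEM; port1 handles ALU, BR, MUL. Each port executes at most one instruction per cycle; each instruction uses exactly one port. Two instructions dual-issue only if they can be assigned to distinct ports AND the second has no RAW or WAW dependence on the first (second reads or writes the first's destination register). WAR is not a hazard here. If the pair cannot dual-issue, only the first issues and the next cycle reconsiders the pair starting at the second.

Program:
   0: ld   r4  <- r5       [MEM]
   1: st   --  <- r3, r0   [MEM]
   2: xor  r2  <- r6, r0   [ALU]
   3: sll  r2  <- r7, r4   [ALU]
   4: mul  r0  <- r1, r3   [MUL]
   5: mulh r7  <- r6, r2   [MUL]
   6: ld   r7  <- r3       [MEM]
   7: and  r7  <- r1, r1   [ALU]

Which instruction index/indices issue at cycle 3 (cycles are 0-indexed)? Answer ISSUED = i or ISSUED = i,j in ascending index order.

  cy0 -> i0 (ld.MEM) no-port MEM/MEM
  cy1 -> i1/i2 (st.MEM/xor.ALU) 2-wide
  cy2 -> i3/i4 (sll.ALU/mul.MUL) 2-wide
  cy3 -> i5 (mulh.MUL) WAW r7
  cy4 -> i6 (ld.MEM) WAW r7
  cy5 -> i7 (and.ALU) tail

ISSUED = 5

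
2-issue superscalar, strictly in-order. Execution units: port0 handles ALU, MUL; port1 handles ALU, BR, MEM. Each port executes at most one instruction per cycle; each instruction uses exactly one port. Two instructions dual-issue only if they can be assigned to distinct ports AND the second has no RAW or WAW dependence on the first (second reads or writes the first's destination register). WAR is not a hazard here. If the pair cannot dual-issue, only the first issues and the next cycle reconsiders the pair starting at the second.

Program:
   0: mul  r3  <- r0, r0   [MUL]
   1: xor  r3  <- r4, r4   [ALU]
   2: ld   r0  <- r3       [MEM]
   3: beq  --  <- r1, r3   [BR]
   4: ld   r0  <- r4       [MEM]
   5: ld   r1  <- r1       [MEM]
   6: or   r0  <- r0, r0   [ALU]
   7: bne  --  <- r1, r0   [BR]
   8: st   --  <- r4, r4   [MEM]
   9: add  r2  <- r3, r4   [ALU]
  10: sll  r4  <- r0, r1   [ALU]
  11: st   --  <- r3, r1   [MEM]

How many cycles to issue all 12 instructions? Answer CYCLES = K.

CYCLES = 9

  cy0 -> i0 (mul.MUL) WAW r3
  cy1 -> i1 (xor.ALU) RAW r3
  cy2 -> i2 (ld.MEM) no-port MEM/BR
  cy3 -> i3 (beq.BR) no-port BR/MEM
  cy4 -> i4 (ld.MEM) no-port MEM/MEM
  cy5 -> i5/i6 (ld.MEM/or.ALU) 2-wide
  cy6 -> i7 (bne.BR) no-port BR/MEM
  cy7 -> i8/i9 (st.MEM/add.ALU) 2-wide
  cy8 -> i10/i11 (sll.ALU/st.MEM) 2-wide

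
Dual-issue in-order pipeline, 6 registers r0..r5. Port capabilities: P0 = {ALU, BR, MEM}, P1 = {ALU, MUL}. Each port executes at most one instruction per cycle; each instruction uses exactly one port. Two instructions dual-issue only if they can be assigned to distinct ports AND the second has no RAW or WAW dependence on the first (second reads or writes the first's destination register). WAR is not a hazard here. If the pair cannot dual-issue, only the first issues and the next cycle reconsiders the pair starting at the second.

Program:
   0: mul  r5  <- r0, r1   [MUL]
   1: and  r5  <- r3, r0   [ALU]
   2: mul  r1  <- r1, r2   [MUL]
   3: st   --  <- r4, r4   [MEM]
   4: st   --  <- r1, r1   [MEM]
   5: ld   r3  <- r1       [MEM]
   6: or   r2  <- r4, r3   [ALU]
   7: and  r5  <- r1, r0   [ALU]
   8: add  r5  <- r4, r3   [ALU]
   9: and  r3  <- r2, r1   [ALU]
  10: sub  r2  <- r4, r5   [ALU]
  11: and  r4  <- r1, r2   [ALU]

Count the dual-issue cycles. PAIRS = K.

PAIRS = 3

  cy0 -> i0 (mul.MUL) WAW r5
  cy1 -> i1+i2 (and.ALU+mul.MUL) 2-wide
  cy2 -> i3 (st.MEM) no-port MEM/MEM
  cy3 -> i4 (st.MEM) no-port MEM/MEM
  cy4 -> i5 (ld.MEM) RAW r3
  cy5 -> i6+i7 (or.ALU+and.ALU) 2-wide
  cy6 -> i8+i9 (add.ALU+and.ALU) 2-wide
  cy7 -> i10 (sub.ALU) RAW r2
  cy8 -> i11 (and.ALU) tail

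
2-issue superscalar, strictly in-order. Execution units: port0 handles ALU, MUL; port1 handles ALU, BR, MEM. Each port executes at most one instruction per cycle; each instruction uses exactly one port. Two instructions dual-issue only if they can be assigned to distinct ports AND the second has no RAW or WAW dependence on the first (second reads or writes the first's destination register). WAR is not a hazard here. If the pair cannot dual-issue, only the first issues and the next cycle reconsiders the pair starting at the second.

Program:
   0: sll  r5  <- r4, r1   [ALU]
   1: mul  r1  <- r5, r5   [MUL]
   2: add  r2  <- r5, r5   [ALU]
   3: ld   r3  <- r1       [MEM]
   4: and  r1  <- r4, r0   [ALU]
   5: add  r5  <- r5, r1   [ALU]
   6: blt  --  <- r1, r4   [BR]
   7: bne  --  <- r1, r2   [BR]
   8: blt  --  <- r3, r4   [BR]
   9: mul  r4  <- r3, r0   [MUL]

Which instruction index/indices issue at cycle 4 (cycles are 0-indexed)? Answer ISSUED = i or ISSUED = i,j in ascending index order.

ISSUED = 7

#0 head=0: sll i0 RAW r5
#1 head=1: mul/add i1/i2 2-wide
#2 head=3: ld/and i3/i4 2-wide
#3 head=5: add/blt i5/i6 2-wide
#4 head=7: bne i7 no-port BR/BR
#5 head=8: blt/mul i8/i9 2-wide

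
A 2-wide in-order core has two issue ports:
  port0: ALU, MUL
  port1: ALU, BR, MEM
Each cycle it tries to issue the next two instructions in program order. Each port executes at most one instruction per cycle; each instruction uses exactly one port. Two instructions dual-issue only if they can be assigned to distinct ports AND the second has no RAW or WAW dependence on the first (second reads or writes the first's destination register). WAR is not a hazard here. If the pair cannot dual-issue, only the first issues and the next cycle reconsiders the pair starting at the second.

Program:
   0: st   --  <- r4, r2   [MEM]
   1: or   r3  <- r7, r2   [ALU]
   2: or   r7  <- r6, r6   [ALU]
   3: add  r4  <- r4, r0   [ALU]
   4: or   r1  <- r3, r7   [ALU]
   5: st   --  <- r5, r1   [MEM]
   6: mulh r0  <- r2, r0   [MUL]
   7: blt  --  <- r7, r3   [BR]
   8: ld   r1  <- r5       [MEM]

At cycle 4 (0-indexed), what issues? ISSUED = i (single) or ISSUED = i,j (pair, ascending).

ISSUED = 7

t=0 i0,i1:st;or ; pair
t=1 i2,i3:or;add ; pair
t=2 i4:or ; RAW r1
t=3 i5,i6:st;mulh ; pair
t=4 i7:blt ; no-port BR/MEM
t=5 i8:ld ; tail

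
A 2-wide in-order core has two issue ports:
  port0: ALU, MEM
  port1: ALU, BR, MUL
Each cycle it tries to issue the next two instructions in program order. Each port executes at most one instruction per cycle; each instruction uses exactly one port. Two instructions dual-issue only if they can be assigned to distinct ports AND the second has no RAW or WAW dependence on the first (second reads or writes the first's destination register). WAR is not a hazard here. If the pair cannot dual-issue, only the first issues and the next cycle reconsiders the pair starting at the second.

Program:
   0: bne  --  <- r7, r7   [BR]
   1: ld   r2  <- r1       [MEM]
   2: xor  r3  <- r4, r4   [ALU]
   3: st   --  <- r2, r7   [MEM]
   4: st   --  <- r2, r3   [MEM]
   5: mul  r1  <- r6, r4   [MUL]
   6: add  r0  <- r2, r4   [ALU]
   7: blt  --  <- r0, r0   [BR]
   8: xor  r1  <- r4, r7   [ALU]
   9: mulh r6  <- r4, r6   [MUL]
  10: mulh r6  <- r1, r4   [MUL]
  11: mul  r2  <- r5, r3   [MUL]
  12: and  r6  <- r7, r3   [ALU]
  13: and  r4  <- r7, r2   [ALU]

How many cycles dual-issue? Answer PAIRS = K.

PAIRS = 5

  cy0 -> i0&i1 (bne/ld) dual
  cy1 -> i2&i3 (xor/st) dual
  cy2 -> i4&i5 (st/mul) dual
  cy3 -> i6 (add) RAW r0
  cy4 -> i7&i8 (blt/xor) dual
  cy5 -> i9 (mulh) no-port MUL/MUL
  cy6 -> i10 (mulh) no-port MUL/MUL
  cy7 -> i11&i12 (mul/and) dual
  cy8 -> i13 (and) tail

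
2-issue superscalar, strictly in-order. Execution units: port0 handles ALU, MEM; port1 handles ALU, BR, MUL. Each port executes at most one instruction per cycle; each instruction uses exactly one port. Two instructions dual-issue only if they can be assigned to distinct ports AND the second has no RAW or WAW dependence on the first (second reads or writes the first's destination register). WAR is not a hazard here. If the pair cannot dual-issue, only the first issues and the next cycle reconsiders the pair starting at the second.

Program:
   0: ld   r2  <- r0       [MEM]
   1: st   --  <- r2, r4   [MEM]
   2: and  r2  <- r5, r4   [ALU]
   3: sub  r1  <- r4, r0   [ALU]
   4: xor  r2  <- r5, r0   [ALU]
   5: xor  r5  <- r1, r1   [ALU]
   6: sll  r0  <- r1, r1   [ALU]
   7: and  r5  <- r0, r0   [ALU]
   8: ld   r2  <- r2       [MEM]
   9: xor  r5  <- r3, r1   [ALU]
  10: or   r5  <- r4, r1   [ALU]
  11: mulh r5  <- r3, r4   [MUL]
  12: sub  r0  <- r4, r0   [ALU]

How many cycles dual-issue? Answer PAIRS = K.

#0 head=0: ld.MEM i0 no-port MEM/MEM
#1 head=1: st.MEM+and.ALU i1+i2 pair
#2 head=3: sub.ALU+xor.ALU i3+i4 pair
#3 head=5: xor.ALU+sll.ALU i5+i6 pair
#4 head=7: and.ALU+ld.MEM i7+i8 pair
#5 head=9: xor.ALU i9 WAW r5
#6 head=10: or.ALU i10 WAW r5
#7 head=11: mulh.MUL+sub.ALU i11+i12 pair

PAIRS = 5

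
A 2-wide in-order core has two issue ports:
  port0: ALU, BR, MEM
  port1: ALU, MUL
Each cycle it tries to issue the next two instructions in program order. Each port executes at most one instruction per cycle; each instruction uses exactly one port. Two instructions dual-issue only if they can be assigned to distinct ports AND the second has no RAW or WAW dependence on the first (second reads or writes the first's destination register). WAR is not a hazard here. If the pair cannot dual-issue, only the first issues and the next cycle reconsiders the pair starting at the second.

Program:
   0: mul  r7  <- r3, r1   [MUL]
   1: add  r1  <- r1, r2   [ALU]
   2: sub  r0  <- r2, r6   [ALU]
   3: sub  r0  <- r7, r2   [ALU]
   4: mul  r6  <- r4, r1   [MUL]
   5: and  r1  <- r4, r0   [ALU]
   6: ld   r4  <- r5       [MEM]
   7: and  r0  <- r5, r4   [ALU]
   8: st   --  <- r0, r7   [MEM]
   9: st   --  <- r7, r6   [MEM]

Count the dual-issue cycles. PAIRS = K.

[0] i0+i1  mul.MUL add.ALU  -- pair
[1] i2  sub.ALU  -- WAW r0
[2] i3+i4  sub.ALU mul.MUL  -- pair
[3] i5+i6  and.ALU ld.MEM  -- pair
[4] i7  and.ALU  -- RAW r0
[5] i8  st.MEM  -- no-port MEM/MEM
[6] i9  st.MEM  -- tail

PAIRS = 3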